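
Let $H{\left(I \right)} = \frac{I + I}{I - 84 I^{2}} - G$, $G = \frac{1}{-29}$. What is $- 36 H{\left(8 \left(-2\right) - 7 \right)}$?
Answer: $- \frac{71676}{56057} \approx -1.2786$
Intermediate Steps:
$G = - \frac{1}{29} \approx -0.034483$
$H{\left(I \right)} = \frac{1}{29} + \frac{2 I}{I - 84 I^{2}}$ ($H{\left(I \right)} = \frac{I + I}{I - 84 I^{2}} - - \frac{1}{29} = \frac{2 I}{I - 84 I^{2}} + \frac{1}{29} = \frac{1}{29} + \frac{2 I}{I - 84 I^{2}}$)
$- 36 H{\left(8 \left(-2\right) - 7 \right)} = - 36 \frac{-59 + 84 \left(8 \left(-2\right) - 7\right)}{29 \left(-1 + 84 \left(8 \left(-2\right) - 7\right)\right)} = - 36 \frac{-59 + 84 \left(-16 - 7\right)}{29 \left(-1 + 84 \left(-16 - 7\right)\right)} = - 36 \frac{-59 + 84 \left(-23\right)}{29 \left(-1 + 84 \left(-23\right)\right)} = - 36 \frac{-59 - 1932}{29 \left(-1 - 1932\right)} = - 36 \cdot \frac{1}{29} \frac{1}{-1933} \left(-1991\right) = - 36 \cdot \frac{1}{29} \left(- \frac{1}{1933}\right) \left(-1991\right) = \left(-36\right) \frac{1991}{56057} = - \frac{71676}{56057}$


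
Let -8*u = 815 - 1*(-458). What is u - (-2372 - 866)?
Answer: 24631/8 ≈ 3078.9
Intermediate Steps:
u = -1273/8 (u = -(815 - 1*(-458))/8 = -(815 + 458)/8 = -⅛*1273 = -1273/8 ≈ -159.13)
u - (-2372 - 866) = -1273/8 - (-2372 - 866) = -1273/8 - 1*(-3238) = -1273/8 + 3238 = 24631/8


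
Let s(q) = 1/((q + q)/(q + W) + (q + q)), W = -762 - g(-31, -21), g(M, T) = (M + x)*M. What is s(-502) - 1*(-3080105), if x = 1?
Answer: 3390844471933/1100886 ≈ 3.0801e+6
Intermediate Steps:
g(M, T) = M*(1 + M) (g(M, T) = (M + 1)*M = (1 + M)*M = M*(1 + M))
W = -1692 (W = -762 - (-31)*(1 - 31) = -762 - (-31)*(-30) = -762 - 1*930 = -762 - 930 = -1692)
s(q) = 1/(2*q + 2*q/(-1692 + q)) (s(q) = 1/((q + q)/(q - 1692) + (q + q)) = 1/((2*q)/(-1692 + q) + 2*q) = 1/(2*q/(-1692 + q) + 2*q) = 1/(2*q + 2*q/(-1692 + q)))
s(-502) - 1*(-3080105) = (½)*(-1692 - 502)/(-502*(-1691 - 502)) - 1*(-3080105) = (½)*(-1/502)*(-2194)/(-2193) + 3080105 = (½)*(-1/502)*(-1/2193)*(-2194) + 3080105 = -1097/1100886 + 3080105 = 3390844471933/1100886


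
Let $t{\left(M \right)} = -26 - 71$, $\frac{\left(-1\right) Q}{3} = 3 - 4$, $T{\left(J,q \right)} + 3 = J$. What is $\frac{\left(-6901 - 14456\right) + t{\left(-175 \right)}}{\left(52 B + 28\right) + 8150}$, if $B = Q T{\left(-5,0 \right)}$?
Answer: $- \frac{10727}{3465} \approx -3.0958$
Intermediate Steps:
$T{\left(J,q \right)} = -3 + J$
$Q = 3$ ($Q = - 3 \left(3 - 4\right) = \left(-3\right) \left(-1\right) = 3$)
$t{\left(M \right)} = -97$ ($t{\left(M \right)} = -26 - 71 = -97$)
$B = -24$ ($B = 3 \left(-3 - 5\right) = 3 \left(-8\right) = -24$)
$\frac{\left(-6901 - 14456\right) + t{\left(-175 \right)}}{\left(52 B + 28\right) + 8150} = \frac{\left(-6901 - 14456\right) - 97}{\left(52 \left(-24\right) + 28\right) + 8150} = \frac{-21357 - 97}{\left(-1248 + 28\right) + 8150} = - \frac{21454}{-1220 + 8150} = - \frac{21454}{6930} = \left(-21454\right) \frac{1}{6930} = - \frac{10727}{3465}$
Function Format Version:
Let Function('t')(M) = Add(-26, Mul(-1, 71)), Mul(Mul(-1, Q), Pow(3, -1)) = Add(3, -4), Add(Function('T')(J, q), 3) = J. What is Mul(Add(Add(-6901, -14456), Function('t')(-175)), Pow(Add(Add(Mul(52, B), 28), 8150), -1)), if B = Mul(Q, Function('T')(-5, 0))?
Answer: Rational(-10727, 3465) ≈ -3.0958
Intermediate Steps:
Function('T')(J, q) = Add(-3, J)
Q = 3 (Q = Mul(-3, Add(3, -4)) = Mul(-3, -1) = 3)
Function('t')(M) = -97 (Function('t')(M) = Add(-26, -71) = -97)
B = -24 (B = Mul(3, Add(-3, -5)) = Mul(3, -8) = -24)
Mul(Add(Add(-6901, -14456), Function('t')(-175)), Pow(Add(Add(Mul(52, B), 28), 8150), -1)) = Mul(Add(Add(-6901, -14456), -97), Pow(Add(Add(Mul(52, -24), 28), 8150), -1)) = Mul(Add(-21357, -97), Pow(Add(Add(-1248, 28), 8150), -1)) = Mul(-21454, Pow(Add(-1220, 8150), -1)) = Mul(-21454, Pow(6930, -1)) = Mul(-21454, Rational(1, 6930)) = Rational(-10727, 3465)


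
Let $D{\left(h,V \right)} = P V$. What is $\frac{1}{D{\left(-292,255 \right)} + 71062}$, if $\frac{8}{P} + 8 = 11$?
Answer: $\frac{1}{71742} \approx 1.3939 \cdot 10^{-5}$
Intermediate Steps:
$P = \frac{8}{3}$ ($P = \frac{8}{-8 + 11} = \frac{8}{3} \approx 2.6667$)
$D{\left(h,V \right)} = \frac{8 V}{3}$
$\frac{1}{D{\left(-292,255 \right)} + 71062} = \frac{1}{\frac{8}{3} \cdot 255 + 71062} = \frac{1}{680 + 71062} = \frac{1}{71742}$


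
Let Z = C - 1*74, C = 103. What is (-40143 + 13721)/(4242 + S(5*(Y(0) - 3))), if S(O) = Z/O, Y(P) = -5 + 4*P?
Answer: -1056880/169651 ≈ -6.2297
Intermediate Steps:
Z = 29 (Z = 103 - 1*74 = 103 - 74 = 29)
S(O) = 29/O
(-40143 + 13721)/(4242 + S(5*(Y(0) - 3))) = (-40143 + 13721)/(4242 + 29/((5*((-5 + 4*0) - 3)))) = -26422/(4242 + 29/((5*((-5 + 0) - 3)))) = -26422/(4242 + 29/((5*(-5 - 3)))) = -26422/(4242 + 29/((5*(-8)))) = -26422/(4242 + 29/(-40)) = -26422/(4242 + 29*(-1/40)) = -26422/(4242 - 29/40) = -26422/169651/40 = -26422*40/169651 = -1056880/169651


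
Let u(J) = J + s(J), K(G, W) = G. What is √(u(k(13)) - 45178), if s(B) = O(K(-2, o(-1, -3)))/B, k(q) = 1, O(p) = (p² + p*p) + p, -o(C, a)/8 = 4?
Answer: 3*I*√5019 ≈ 212.53*I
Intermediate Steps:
o(C, a) = -32 (o(C, a) = -8*4 = -32)
O(p) = p + 2*p² (O(p) = (p² + p²) + p = 2*p² + p = p + 2*p²)
s(B) = 6/B (s(B) = (-2*(1 + 2*(-2)))/B = (-2*(1 - 4))/B = (-2*(-3))/B = 6/B)
u(J) = J + 6/J
√(u(k(13)) - 45178) = √((1 + 6/1) - 45178) = √((1 + 6*1) - 45178) = √((1 + 6) - 45178) = √(7 - 45178) = √(-45171) = 3*I*√5019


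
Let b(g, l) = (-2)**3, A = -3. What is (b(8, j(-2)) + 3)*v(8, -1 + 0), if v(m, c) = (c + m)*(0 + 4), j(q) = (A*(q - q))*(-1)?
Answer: -140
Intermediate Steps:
j(q) = 0 (j(q) = -3*(q - q)*(-1) = -3*0*(-1) = 0*(-1) = 0)
b(g, l) = -8
v(m, c) = 4*c + 4*m (v(m, c) = (c + m)*4 = 4*c + 4*m)
(b(8, j(-2)) + 3)*v(8, -1 + 0) = (-8 + 3)*(4*(-1 + 0) + 4*8) = -5*(4*(-1) + 32) = -5*(-4 + 32) = -5*28 = -140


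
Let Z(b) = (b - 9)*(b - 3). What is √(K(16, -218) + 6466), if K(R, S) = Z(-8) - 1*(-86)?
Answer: √6739 ≈ 82.091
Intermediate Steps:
Z(b) = (-9 + b)*(-3 + b)
K(R, S) = 273 (K(R, S) = (27 + (-8)² - 12*(-8)) - 1*(-86) = (27 + 64 + 96) + 86 = 187 + 86 = 273)
√(K(16, -218) + 6466) = √(273 + 6466) = √6739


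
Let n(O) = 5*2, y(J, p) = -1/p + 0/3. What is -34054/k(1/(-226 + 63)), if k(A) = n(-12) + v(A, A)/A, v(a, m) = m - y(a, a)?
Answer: -17027/13290 ≈ -1.2812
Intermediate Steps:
y(J, p) = -1/p (y(J, p) = -1/p + 0*(1/3) = -1/p + 0 = -1/p)
n(O) = 10
v(a, m) = m + 1/a (v(a, m) = m - (-1)/a = m + 1/a)
k(A) = 10 + (A + 1/A)/A
-34054/k(1/(-226 + 63)) = -34054/(11 + (1/(-226 + 63))**(-2)) = -34054/(11 + (1/(-163))**(-2)) = -34054/(11 + (-1/163)**(-2)) = -34054/(11 + 26569) = -34054/26580 = -34054*1/26580 = -17027/13290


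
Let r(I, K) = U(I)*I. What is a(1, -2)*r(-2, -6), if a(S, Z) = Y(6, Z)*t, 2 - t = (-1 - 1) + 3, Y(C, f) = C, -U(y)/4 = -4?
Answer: -192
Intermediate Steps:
U(y) = 16 (U(y) = -4*(-4) = 16)
t = 1 (t = 2 - ((-1 - 1) + 3) = 2 - (-2 + 3) = 2 - 1*1 = 2 - 1 = 1)
r(I, K) = 16*I
a(S, Z) = 6 (a(S, Z) = 6*1 = 6)
a(1, -2)*r(-2, -6) = 6*(16*(-2)) = 6*(-32) = -192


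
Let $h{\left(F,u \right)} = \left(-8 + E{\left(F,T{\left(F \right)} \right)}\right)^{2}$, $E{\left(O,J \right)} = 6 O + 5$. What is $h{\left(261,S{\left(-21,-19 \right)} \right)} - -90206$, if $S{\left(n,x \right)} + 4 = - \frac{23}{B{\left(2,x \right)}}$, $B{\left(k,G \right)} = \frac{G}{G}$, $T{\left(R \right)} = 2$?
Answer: $2533175$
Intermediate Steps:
$B{\left(k,G \right)} = 1$
$E{\left(O,J \right)} = 5 + 6 O$
$S{\left(n,x \right)} = -27$ ($S{\left(n,x \right)} = -4 - \frac{23}{1} = -4 - 23 = -27$)
$h{\left(F,u \right)} = \left(-3 + 6 F\right)^{2}$ ($h{\left(F,u \right)} = \left(-8 + \left(5 + 6 F\right)\right)^{2} = \left(-3 + 6 F\right)^{2}$)
$h{\left(261,S{\left(-21,-19 \right)} \right)} - -90206 = 9 \left(-1 + 2 \cdot 261\right)^{2} - -90206 = 9 \left(-1 + 522\right)^{2} + 90206 = 9 \cdot 521^{2} + 90206 = 9 \cdot 271441 + 90206 = 2442969 + 90206 = 2533175$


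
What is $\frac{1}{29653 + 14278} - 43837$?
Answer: $- \frac{1925803246}{43931} \approx -43837.0$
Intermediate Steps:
$\frac{1}{29653 + 14278} - 43837 = \frac{1}{43931} - 43837 = - \frac{1925803246}{43931}$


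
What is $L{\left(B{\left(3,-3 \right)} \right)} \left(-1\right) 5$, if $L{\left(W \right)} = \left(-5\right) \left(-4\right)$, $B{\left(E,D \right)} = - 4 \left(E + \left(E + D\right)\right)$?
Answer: $-100$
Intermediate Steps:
$B{\left(E,D \right)} = - 8 E - 4 D$ ($B{\left(E,D \right)} = - 4 \left(E + \left(D + E\right)\right) = - 4 \left(D + 2 E\right) = - 8 E - 4 D$)
$L{\left(W \right)} = 20$
$L{\left(B{\left(3,-3 \right)} \right)} \left(-1\right) 5 = 20 \left(-1\right) 5 = \left(-20\right) 5 = -100$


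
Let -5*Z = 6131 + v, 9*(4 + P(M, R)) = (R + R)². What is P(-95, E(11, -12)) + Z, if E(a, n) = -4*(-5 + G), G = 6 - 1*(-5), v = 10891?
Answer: -15762/5 ≈ -3152.4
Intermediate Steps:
G = 11 (G = 6 + 5 = 11)
E(a, n) = -24 (E(a, n) = -4*(-5 + 11) = -4*6 = -24)
P(M, R) = -4 + 4*R²/9 (P(M, R) = -4 + (R + R)²/9 = -4 + (2*R)²/9 = -4 + (4*R²)/9 = -4 + 4*R²/9)
Z = -17022/5 (Z = -(6131 + 10891)/5 = -⅕*17022 = -17022/5 ≈ -3404.4)
P(-95, E(11, -12)) + Z = (-4 + (4/9)*(-24)²) - 17022/5 = (-4 + (4/9)*576) - 17022/5 = (-4 + 256) - 17022/5 = 252 - 17022/5 = -15762/5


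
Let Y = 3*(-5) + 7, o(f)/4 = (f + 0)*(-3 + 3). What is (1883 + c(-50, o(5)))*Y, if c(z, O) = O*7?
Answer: -15064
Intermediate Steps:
o(f) = 0 (o(f) = 4*((f + 0)*(-3 + 3)) = 4*(f*0) = 4*0 = 0)
c(z, O) = 7*O
Y = -8 (Y = -15 + 7 = -8)
(1883 + c(-50, o(5)))*Y = (1883 + 7*0)*(-8) = (1883 + 0)*(-8) = 1883*(-8) = -15064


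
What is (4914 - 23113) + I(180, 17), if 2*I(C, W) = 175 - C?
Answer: -36403/2 ≈ -18202.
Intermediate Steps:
I(C, W) = 175/2 - C/2 (I(C, W) = (175 - C)/2 = 175/2 - C/2)
(4914 - 23113) + I(180, 17) = (4914 - 23113) + (175/2 - 1/2*180) = -18199 + (175/2 - 90) = -18199 - 5/2 = -36403/2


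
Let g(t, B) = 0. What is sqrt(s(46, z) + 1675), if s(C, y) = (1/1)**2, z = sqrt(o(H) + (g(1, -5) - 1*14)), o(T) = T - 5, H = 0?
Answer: 2*sqrt(419) ≈ 40.939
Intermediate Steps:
o(T) = -5 + T
z = I*sqrt(19) (z = sqrt((-5 + 0) + (0 - 1*14)) = sqrt(-5 + (0 - 14)) = sqrt(-5 - 14) = sqrt(-19) = I*sqrt(19) ≈ 4.3589*I)
s(C, y) = 1 (s(C, y) = 1**2 = 1)
sqrt(s(46, z) + 1675) = sqrt(1 + 1675) = sqrt(1676) = 2*sqrt(419)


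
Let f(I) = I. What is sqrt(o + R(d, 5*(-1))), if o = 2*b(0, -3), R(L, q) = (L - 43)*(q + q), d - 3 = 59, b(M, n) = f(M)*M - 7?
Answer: 2*I*sqrt(51) ≈ 14.283*I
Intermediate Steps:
b(M, n) = -7 + M**2 (b(M, n) = M*M - 7 = M**2 - 7 = -7 + M**2)
d = 62 (d = 3 + 59 = 62)
R(L, q) = 2*q*(-43 + L) (R(L, q) = (-43 + L)*(2*q) = 2*q*(-43 + L))
o = -14 (o = 2*(-7 + 0**2) = 2*(-7 + 0) = 2*(-7) = -14)
sqrt(o + R(d, 5*(-1))) = sqrt(-14 + 2*(5*(-1))*(-43 + 62)) = sqrt(-14 + 2*(-5)*19) = sqrt(-14 - 190) = sqrt(-204) = 2*I*sqrt(51)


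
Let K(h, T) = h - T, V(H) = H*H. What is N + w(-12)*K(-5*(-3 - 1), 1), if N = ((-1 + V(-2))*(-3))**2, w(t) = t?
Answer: -147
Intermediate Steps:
V(H) = H**2
N = 81 (N = ((-1 + (-2)**2)*(-3))**2 = ((-1 + 4)*(-3))**2 = (3*(-3))**2 = (-9)**2 = 81)
N + w(-12)*K(-5*(-3 - 1), 1) = 81 - 12*(-5*(-3 - 1) - 1*1) = 81 - 12*(-5*(-4) - 1) = 81 - 12*(20 - 1) = 81 - 12*19 = 81 - 228 = -147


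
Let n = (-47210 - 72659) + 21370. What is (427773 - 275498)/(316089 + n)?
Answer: 30455/43518 ≈ 0.69983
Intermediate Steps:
n = -98499 (n = -119869 + 21370 = -98499)
(427773 - 275498)/(316089 + n) = (427773 - 275498)/(316089 - 98499) = 152275/217590 = 152275*(1/217590) = 30455/43518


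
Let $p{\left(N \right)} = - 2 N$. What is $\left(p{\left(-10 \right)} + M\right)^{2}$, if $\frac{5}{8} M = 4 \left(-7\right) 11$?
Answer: $\frac{5588496}{25} \approx 2.2354 \cdot 10^{5}$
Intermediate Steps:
$M = - \frac{2464}{5}$ ($M = \frac{8 \cdot 4 \left(-7\right) 11}{5} = \frac{8 \left(\left(-28\right) 11\right)}{5} = \frac{8}{5} \left(-308\right) = - \frac{2464}{5} \approx -492.8$)
$\left(p{\left(-10 \right)} + M\right)^{2} = \left(\left(-2\right) \left(-10\right) - \frac{2464}{5}\right)^{2} = \left(20 - \frac{2464}{5}\right)^{2} = \left(- \frac{2364}{5}\right)^{2} = \frac{5588496}{25}$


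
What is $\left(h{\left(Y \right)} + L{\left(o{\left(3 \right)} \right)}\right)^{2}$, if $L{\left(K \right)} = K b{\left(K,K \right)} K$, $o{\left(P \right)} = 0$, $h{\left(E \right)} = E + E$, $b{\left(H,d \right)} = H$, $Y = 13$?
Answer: $676$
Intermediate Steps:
$h{\left(E \right)} = 2 E$
$L{\left(K \right)} = K^{3}$ ($L{\left(K \right)} = K K K = K^{2} K = K^{3}$)
$\left(h{\left(Y \right)} + L{\left(o{\left(3 \right)} \right)}\right)^{2} = \left(2 \cdot 13 + 0^{3}\right)^{2} = \left(26 + 0\right)^{2} = 26^{2} = 676$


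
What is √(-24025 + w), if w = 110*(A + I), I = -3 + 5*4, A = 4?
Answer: I*√21715 ≈ 147.36*I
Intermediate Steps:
I = 17 (I = -3 + 20 = 17)
w = 2310 (w = 110*(4 + 17) = 110*21 = 2310)
√(-24025 + w) = √(-24025 + 2310) = √(-21715) = I*√21715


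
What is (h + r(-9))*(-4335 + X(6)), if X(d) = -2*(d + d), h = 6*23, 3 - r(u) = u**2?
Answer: -261540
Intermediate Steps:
r(u) = 3 - u**2
h = 138
X(d) = -4*d
(h + r(-9))*(-4335 + X(6)) = (138 + (3 - 1*(-9)**2))*(-4335 - 4*6) = (138 + (3 - 1*81))*(-4335 - 24) = (138 + (3 - 81))*(-4359) = (138 - 78)*(-4359) = 60*(-4359) = -261540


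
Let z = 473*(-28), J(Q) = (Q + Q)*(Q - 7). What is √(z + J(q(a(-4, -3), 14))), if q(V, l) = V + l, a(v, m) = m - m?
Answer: 2*I*√3262 ≈ 114.23*I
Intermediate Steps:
a(v, m) = 0
J(Q) = 2*Q*(-7 + Q) (J(Q) = (2*Q)*(-7 + Q) = 2*Q*(-7 + Q))
z = -13244
√(z + J(q(a(-4, -3), 14))) = √(-13244 + 2*(0 + 14)*(-7 + (0 + 14))) = √(-13244 + 2*14*(-7 + 14)) = √(-13244 + 2*14*7) = √(-13244 + 196) = √(-13048) = 2*I*√3262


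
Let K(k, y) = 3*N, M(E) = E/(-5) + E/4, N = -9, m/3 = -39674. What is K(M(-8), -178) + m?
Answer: -119049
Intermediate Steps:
m = -119022 (m = 3*(-39674) = -119022)
M(E) = E/20 (M(E) = E*(-⅕) + E*(¼) = -E/5 + E/4 = E/20)
K(k, y) = -27 (K(k, y) = 3*(-9) = -27)
K(M(-8), -178) + m = -27 - 119022 = -119049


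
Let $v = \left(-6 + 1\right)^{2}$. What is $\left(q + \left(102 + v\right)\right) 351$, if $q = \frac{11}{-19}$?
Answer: $\frac{843102}{19} \approx 44374.0$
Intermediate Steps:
$v = 25$ ($v = \left(-5\right)^{2} = 25$)
$q = - \frac{11}{19}$ ($q = 11 \left(- \frac{1}{19}\right) = - \frac{11}{19} \approx -0.57895$)
$\left(q + \left(102 + v\right)\right) 351 = \left(- \frac{11}{19} + \left(102 + 25\right)\right) 351 = \left(- \frac{11}{19} + 127\right) 351 = \frac{2402}{19} \cdot 351 = \frac{843102}{19}$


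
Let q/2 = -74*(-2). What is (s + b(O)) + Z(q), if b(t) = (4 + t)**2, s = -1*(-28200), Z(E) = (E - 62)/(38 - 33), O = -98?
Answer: 185414/5 ≈ 37083.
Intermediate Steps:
q = 296 (q = 2*(-74*(-2)) = 2*148 = 296)
Z(E) = -62/5 + E/5 (Z(E) = (-62 + E)/5 = (-62 + E)*(1/5) = -62/5 + E/5)
s = 28200
(s + b(O)) + Z(q) = (28200 + (4 - 98)**2) + (-62/5 + (1/5)*296) = (28200 + (-94)**2) + (-62/5 + 296/5) = (28200 + 8836) + 234/5 = 37036 + 234/5 = 185414/5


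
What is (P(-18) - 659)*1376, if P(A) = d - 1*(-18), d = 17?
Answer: -858624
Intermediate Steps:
P(A) = 35 (P(A) = 17 - 1*(-18) = 17 + 18 = 35)
(P(-18) - 659)*1376 = (35 - 659)*1376 = -624*1376 = -858624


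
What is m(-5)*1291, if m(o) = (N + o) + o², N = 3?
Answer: 29693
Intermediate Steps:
m(o) = 3 + o + o² (m(o) = (3 + o) + o² = 3 + o + o²)
m(-5)*1291 = (3 - 5 + (-5)²)*1291 = (3 - 5 + 25)*1291 = 23*1291 = 29693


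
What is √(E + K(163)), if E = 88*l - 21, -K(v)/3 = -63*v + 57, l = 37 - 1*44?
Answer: √29999 ≈ 173.20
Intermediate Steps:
l = -7 (l = 37 - 44 = -7)
K(v) = -171 + 189*v (K(v) = -3*(-63*v + 57) = -3*(57 - 63*v) = -171 + 189*v)
E = -637 (E = 88*(-7) - 21 = -616 - 21 = -637)
√(E + K(163)) = √(-637 + (-171 + 189*163)) = √(-637 + (-171 + 30807)) = √(-637 + 30636) = √29999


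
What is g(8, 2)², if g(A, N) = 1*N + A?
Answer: 100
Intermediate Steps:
g(A, N) = A + N (g(A, N) = N + A = A + N)
g(8, 2)² = (8 + 2)² = 10² = 100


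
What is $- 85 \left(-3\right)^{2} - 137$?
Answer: $-902$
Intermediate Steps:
$- 85 \left(-3\right)^{2} - 137 = \left(-85\right) 9 - 137 = -765 - 137 = -902$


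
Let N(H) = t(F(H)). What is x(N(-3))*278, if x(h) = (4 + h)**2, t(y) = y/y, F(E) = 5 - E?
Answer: 6950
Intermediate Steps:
t(y) = 1
N(H) = 1
x(N(-3))*278 = (4 + 1)**2*278 = 5**2*278 = 25*278 = 6950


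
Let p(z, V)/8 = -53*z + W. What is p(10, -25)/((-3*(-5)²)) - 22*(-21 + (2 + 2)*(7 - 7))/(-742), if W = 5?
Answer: 2935/53 ≈ 55.377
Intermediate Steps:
p(z, V) = 40 - 424*z (p(z, V) = 8*(-53*z + 5) = 8*(5 - 53*z) = 40 - 424*z)
p(10, -25)/((-3*(-5)²)) - 22*(-21 + (2 + 2)*(7 - 7))/(-742) = (40 - 424*10)/((-3*(-5)²)) - 22*(-21 + (2 + 2)*(7 - 7))/(-742) = (40 - 4240)/((-3*25)) - 22*(-21 + 4*0)*(-1/742) = -4200/(-75) - 22*(-21 + 0)*(-1/742) = -4200*(-1/75) - 22*(-21)*(-1/742) = 56 + 462*(-1/742) = 56 - 33/53 = 2935/53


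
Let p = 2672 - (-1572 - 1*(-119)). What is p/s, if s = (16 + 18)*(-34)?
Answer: -4125/1156 ≈ -3.5683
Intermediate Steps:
p = 4125 (p = 2672 - (-1572 + 119) = 2672 - 1*(-1453) = 2672 + 1453 = 4125)
s = -1156 (s = 34*(-34) = -1156)
p/s = 4125/(-1156) = 4125*(-1/1156) = -4125/1156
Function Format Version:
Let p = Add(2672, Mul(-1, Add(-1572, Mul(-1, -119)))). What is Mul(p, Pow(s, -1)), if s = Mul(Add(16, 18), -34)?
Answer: Rational(-4125, 1156) ≈ -3.5683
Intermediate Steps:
p = 4125 (p = Add(2672, Mul(-1, Add(-1572, 119))) = Add(2672, Mul(-1, -1453)) = Add(2672, 1453) = 4125)
s = -1156 (s = Mul(34, -34) = -1156)
Mul(p, Pow(s, -1)) = Mul(4125, Pow(-1156, -1)) = Mul(4125, Rational(-1, 1156)) = Rational(-4125, 1156)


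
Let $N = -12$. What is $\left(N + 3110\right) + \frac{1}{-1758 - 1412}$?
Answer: $\frac{9820659}{3170} \approx 3098.0$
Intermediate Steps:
$\left(N + 3110\right) + \frac{1}{-1758 - 1412} = \left(-12 + 3110\right) + \frac{1}{-1758 - 1412} = 3098 + \frac{1}{-3170} = 3098 - \frac{1}{3170} = \frac{9820659}{3170}$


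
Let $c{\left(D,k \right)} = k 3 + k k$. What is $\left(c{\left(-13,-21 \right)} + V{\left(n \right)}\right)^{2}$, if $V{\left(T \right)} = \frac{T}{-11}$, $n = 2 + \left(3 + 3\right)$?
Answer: $\frac{17222500}{121} \approx 1.4233 \cdot 10^{5}$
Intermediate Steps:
$c{\left(D,k \right)} = k^{2} + 3 k$ ($c{\left(D,k \right)} = 3 k + k^{2} = k^{2} + 3 k$)
$n = 8$ ($n = 2 + 6 = 8$)
$V{\left(T \right)} = - \frac{T}{11}$ ($V{\left(T \right)} = T \left(- \frac{1}{11}\right) = - \frac{T}{11}$)
$\left(c{\left(-13,-21 \right)} + V{\left(n \right)}\right)^{2} = \left(- 21 \left(3 - 21\right) - \frac{8}{11}\right)^{2} = \left(\left(-21\right) \left(-18\right) - \frac{8}{11}\right)^{2} = \left(378 - \frac{8}{11}\right)^{2} = \left(\frac{4150}{11}\right)^{2} = \frac{17222500}{121}$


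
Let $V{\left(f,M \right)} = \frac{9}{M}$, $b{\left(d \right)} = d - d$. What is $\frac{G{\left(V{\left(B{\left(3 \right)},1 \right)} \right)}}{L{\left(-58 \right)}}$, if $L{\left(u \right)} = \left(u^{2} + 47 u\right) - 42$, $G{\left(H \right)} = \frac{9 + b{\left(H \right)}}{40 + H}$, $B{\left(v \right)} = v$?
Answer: $\frac{9}{29204} \approx 0.00030818$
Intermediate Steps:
$b{\left(d \right)} = 0$
$G{\left(H \right)} = \frac{9}{40 + H}$ ($G{\left(H \right)} = \frac{9 + 0}{40 + H} = \frac{9}{40 + H}$)
$L{\left(u \right)} = -42 + u^{2} + 47 u$
$\frac{G{\left(V{\left(B{\left(3 \right)},1 \right)} \right)}}{L{\left(-58 \right)}} = \frac{9 \frac{1}{40 + \frac{9}{1}}}{-42 + \left(-58\right)^{2} + 47 \left(-58\right)} = \frac{9 \frac{1}{40 + 9 \cdot 1}}{-42 + 3364 - 2726} = \frac{9 \frac{1}{40 + 9}}{596} = \frac{9}{49} \cdot \frac{1}{596} = \frac{9}{29204}$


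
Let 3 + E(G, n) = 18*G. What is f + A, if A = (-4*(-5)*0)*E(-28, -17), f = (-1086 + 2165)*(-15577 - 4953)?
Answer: -22151870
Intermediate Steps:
E(G, n) = -3 + 18*G
f = -22151870 (f = 1079*(-20530) = -22151870)
A = 0 (A = (-4*(-5)*0)*(-3 + 18*(-28)) = (20*0)*(-3 - 504) = 0*(-507) = 0)
f + A = -22151870 + 0 = -22151870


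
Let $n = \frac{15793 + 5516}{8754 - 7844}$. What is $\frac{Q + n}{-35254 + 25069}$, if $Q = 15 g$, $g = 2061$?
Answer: $- \frac{96749}{31850} \approx -3.0376$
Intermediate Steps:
$Q = 30915$ ($Q = 15 \cdot 2061 = 30915$)
$n = \frac{21309}{910} \approx 23.416$
$\frac{Q + n}{-35254 + 25069} = \frac{30915 + \frac{21309}{910}}{-35254 + 25069} = \frac{28153959}{910 \left(-10185\right)} = \frac{28153959}{910} \left(- \frac{1}{10185}\right) = - \frac{96749}{31850}$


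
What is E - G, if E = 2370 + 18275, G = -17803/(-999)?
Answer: 20606552/999 ≈ 20627.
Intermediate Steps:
G = 17803/999 (G = -17803*(-1/999) = 17803/999 ≈ 17.821)
E = 20645
E - G = 20645 - 1*17803/999 = 20645 - 17803/999 = 20606552/999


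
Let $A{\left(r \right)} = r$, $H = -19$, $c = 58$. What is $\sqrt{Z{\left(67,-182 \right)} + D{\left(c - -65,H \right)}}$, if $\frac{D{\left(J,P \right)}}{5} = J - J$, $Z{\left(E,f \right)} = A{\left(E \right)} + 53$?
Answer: $2 \sqrt{30} \approx 10.954$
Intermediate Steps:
$Z{\left(E,f \right)} = 53 + E$ ($Z{\left(E,f \right)} = E + 53 = 53 + E$)
$D{\left(J,P \right)} = 0$ ($D{\left(J,P \right)} = 5 \left(J - J\right) = 5 \cdot 0 = 0$)
$\sqrt{Z{\left(67,-182 \right)} + D{\left(c - -65,H \right)}} = \sqrt{\left(53 + 67\right) + 0} = \sqrt{120 + 0} = \sqrt{120} = 2 \sqrt{30}$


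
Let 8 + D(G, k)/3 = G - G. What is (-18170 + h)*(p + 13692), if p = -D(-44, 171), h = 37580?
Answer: 266227560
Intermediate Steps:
D(G, k) = -24 (D(G, k) = -24 + 3*(G - G) = -24 + 3*0 = -24 + 0 = -24)
p = 24 (p = -1*(-24) = 24)
(-18170 + h)*(p + 13692) = (-18170 + 37580)*(24 + 13692) = 19410*13716 = 266227560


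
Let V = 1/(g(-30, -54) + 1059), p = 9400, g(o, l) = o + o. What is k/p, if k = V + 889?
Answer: 2362/24975 ≈ 0.094575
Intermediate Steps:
g(o, l) = 2*o
V = 1/999 (V = 1/(2*(-30) + 1059) = 1/(-60 + 1059) = 1/999 ≈ 0.0010010)
k = 888112/999 (k = 1/999 + 889 = 888112/999 ≈ 889.00)
k/p = (888112/999)/9400 = (888112/999)*(1/9400) = 2362/24975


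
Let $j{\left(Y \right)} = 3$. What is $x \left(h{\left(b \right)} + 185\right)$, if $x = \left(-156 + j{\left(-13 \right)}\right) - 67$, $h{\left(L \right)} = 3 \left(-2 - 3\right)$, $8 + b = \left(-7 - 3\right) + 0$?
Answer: $-37400$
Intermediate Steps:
$b = -18$ ($b = -8 + \left(\left(-7 - 3\right) + 0\right) = -8 + \left(-10 + 0\right) = -8 - 10 = -18$)
$h{\left(L \right)} = -15$ ($h{\left(L \right)} = 3 \left(-5\right) = -15$)
$x = -220$ ($x = \left(-156 + 3\right) - 67 = -153 - 67 = -220$)
$x \left(h{\left(b \right)} + 185\right) = - 220 \left(-15 + 185\right) = \left(-220\right) 170 = -37400$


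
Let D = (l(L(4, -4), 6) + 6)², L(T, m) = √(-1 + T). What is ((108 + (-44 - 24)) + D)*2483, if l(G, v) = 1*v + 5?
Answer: 816907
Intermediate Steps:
l(G, v) = 5 + v (l(G, v) = v + 5 = 5 + v)
D = 289 (D = ((5 + 6) + 6)² = (11 + 6)² = 17² = 289)
((108 + (-44 - 24)) + D)*2483 = ((108 + (-44 - 24)) + 289)*2483 = ((108 - 68) + 289)*2483 = (40 + 289)*2483 = 329*2483 = 816907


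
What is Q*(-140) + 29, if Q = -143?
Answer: 20049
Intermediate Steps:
Q*(-140) + 29 = -143*(-140) + 29 = 20020 + 29 = 20049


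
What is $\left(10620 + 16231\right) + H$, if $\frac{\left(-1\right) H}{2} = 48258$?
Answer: $-69665$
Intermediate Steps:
$H = -96516$ ($H = \left(-2\right) 48258 = -96516$)
$\left(10620 + 16231\right) + H = \left(10620 + 16231\right) - 96516 = 26851 - 96516 = -69665$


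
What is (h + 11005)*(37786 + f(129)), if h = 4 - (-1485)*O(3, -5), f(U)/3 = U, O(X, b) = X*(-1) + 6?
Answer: 590307272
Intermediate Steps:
O(X, b) = 6 - X (O(X, b) = -X + 6 = 6 - X)
f(U) = 3*U
h = 4459 (h = 4 - (-1485)*(6 - 1*3) = 4 - (-1485)*(6 - 3) = 4 - (-1485)*3 = 4 - 99*(-45) = 4 + 4455 = 4459)
(h + 11005)*(37786 + f(129)) = (4459 + 11005)*(37786 + 3*129) = 15464*(37786 + 387) = 15464*38173 = 590307272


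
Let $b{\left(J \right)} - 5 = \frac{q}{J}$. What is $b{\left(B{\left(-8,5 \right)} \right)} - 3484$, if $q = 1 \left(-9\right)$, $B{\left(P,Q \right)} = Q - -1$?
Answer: $- \frac{6961}{2} \approx -3480.5$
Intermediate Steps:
$B{\left(P,Q \right)} = 1 + Q$ ($B{\left(P,Q \right)} = Q + 1 = 1 + Q$)
$q = -9$
$b{\left(J \right)} = 5 - \frac{9}{J}$
$b{\left(B{\left(-8,5 \right)} \right)} - 3484 = \left(5 - \frac{9}{1 + 5}\right) - 3484 = \left(5 - \frac{9}{6}\right) - 3484 = \left(5 - \frac{3}{2}\right) - 3484 = \frac{7}{2} - 3484 = - \frac{6961}{2}$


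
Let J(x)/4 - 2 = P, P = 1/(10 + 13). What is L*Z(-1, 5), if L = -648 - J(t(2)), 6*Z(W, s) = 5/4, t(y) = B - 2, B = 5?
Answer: -18865/138 ≈ -136.70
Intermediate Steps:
P = 1/23 ≈ 0.043478
t(y) = 3 (t(y) = 5 - 2 = 3)
J(x) = 188/23 (J(x) = 8 + 4*(1/23) = 8 + 4/23 = 188/23)
Z(W, s) = 5/24 (Z(W, s) = (5/4)/6 = (5*(¼))/6 = (⅙)*(5/4) = 5/24)
L = -15092/23 (L = -648 - 1*188/23 = -648 - 188/23 = -15092/23 ≈ -656.17)
L*Z(-1, 5) = -15092/23*5/24 = -18865/138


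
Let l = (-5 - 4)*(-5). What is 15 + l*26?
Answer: 1185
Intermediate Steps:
l = 45 (l = -9*(-5) = 45)
15 + l*26 = 15 + 45*26 = 15 + 1170 = 1185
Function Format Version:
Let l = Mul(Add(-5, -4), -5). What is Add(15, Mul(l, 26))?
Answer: 1185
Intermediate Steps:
l = 45 (l = Mul(-9, -5) = 45)
Add(15, Mul(l, 26)) = Add(15, Mul(45, 26)) = Add(15, 1170) = 1185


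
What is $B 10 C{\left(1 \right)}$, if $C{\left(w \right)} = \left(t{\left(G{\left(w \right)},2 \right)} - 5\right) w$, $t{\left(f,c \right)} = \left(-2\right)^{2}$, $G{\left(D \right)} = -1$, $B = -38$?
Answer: $380$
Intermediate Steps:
$t{\left(f,c \right)} = 4$
$C{\left(w \right)} = - w$ ($C{\left(w \right)} = \left(4 - 5\right) w = - w$)
$B 10 C{\left(1 \right)} = \left(-38\right) 10 \left(\left(-1\right) 1\right) = \left(-380\right) \left(-1\right) = 380$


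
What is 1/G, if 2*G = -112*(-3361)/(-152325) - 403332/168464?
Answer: -12830639400/31213196837 ≈ -0.41106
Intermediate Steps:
G = -31213196837/12830639400 (G = (-112*(-3361)/(-152325) - 403332/168464)/2 = (376432*(-1/152325) - 403332*1/168464)/2 = (-376432/152325 - 100833/42116)/2 = (1/2)*(-31213196837/6415319700) = -31213196837/12830639400 ≈ -2.4327)
1/G = 1/(-31213196837/12830639400) = -12830639400/31213196837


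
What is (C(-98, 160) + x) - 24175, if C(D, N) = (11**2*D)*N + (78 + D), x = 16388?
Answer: -1905087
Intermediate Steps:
C(D, N) = 78 + D + 121*D*N (C(D, N) = (121*D)*N + (78 + D) = 121*D*N + (78 + D) = 78 + D + 121*D*N)
(C(-98, 160) + x) - 24175 = ((78 - 98 + 121*(-98)*160) + 16388) - 24175 = ((78 - 98 - 1897280) + 16388) - 24175 = (-1897300 + 16388) - 24175 = -1880912 - 24175 = -1905087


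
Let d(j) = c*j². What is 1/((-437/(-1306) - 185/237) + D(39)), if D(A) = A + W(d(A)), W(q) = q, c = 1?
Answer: 309522/482716279 ≈ 0.00064121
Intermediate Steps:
d(j) = j² (d(j) = 1*j² = j²)
D(A) = A + A²
1/((-437/(-1306) - 185/237) + D(39)) = 1/((-437/(-1306) - 185/237) + 39*(1 + 39)) = 1/((-437*(-1/1306) - 185*1/237) + 39*40) = 1/((437/1306 - 185/237) + 1560) = 1/(-138041/309522 + 1560) = 1/(482716279/309522) = 309522/482716279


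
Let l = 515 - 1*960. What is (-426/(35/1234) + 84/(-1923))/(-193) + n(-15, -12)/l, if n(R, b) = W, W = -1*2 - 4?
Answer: 29995029682/385365995 ≈ 77.835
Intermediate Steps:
W = -6 (W = -2 - 4 = -6)
n(R, b) = -6
l = -445 (l = 515 - 960 = -445)
(-426/(35/1234) + 84/(-1923))/(-193) + n(-15, -12)/l = (-426/(35/1234) + 84/(-1923))/(-193) - 6/(-445) = (-426/(35*(1/1234)) + 84*(-1/1923))*(-1/193) - 6*(-1/445) = (-426/35/1234 - 28/641)*(-1/193) + 6/445 = (-426*1234/35 - 28/641)*(-1/193) + 6/445 = (-525684/35 - 28/641)*(-1/193) + 6/445 = -336964424/22435*(-1/193) + 6/445 = 336964424/4329955 + 6/445 = 29995029682/385365995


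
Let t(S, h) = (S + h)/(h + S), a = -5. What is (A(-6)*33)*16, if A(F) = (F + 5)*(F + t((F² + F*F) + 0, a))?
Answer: 2640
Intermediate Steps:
t(S, h) = 1 (t(S, h) = (S + h)/(S + h) = 1)
A(F) = (1 + F)*(5 + F) (A(F) = (F + 5)*(F + 1) = (5 + F)*(1 + F) = (1 + F)*(5 + F))
(A(-6)*33)*16 = ((5 + (-6)² + 6*(-6))*33)*16 = ((5 + 36 - 36)*33)*16 = (5*33)*16 = 165*16 = 2640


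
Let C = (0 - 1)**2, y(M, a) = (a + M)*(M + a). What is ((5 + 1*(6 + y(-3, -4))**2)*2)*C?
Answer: 6060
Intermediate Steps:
y(M, a) = (M + a)**2 (y(M, a) = (M + a)*(M + a) = (M + a)**2)
C = 1 (C = (-1)**2 = 1)
((5 + 1*(6 + y(-3, -4))**2)*2)*C = ((5 + 1*(6 + (-3 - 4)**2)**2)*2)*1 = ((5 + 1*(6 + (-7)**2)**2)*2)*1 = ((5 + 1*(6 + 49)**2)*2)*1 = ((5 + 1*55**2)*2)*1 = ((5 + 1*3025)*2)*1 = ((5 + 3025)*2)*1 = (3030*2)*1 = 6060*1 = 6060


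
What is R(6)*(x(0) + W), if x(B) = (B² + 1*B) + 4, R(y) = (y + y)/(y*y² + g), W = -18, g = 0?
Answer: -7/9 ≈ -0.77778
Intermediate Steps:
R(y) = 2/y² (R(y) = (y + y)/(y*y² + 0) = (2*y)/(y³ + 0) = (2*y)/(y³) = (2*y)/y³ = 2/y²)
x(B) = 4 + B + B² (x(B) = (B² + B) + 4 = (B + B²) + 4 = 4 + B + B²)
R(6)*(x(0) + W) = (2/6²)*((4 + 0 + 0²) - 18) = (2*(1/36))*((4 + 0 + 0) - 18) = (4 - 18)/18 = (1/18)*(-14) = -7/9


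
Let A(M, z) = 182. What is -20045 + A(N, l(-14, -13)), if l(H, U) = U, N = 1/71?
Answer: -19863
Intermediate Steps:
N = 1/71 ≈ 0.014085
-20045 + A(N, l(-14, -13)) = -20045 + 182 = -19863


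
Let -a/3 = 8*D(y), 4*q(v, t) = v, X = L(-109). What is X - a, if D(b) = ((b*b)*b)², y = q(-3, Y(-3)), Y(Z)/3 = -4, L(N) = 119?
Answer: 63115/512 ≈ 123.27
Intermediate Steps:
Y(Z) = -12 (Y(Z) = 3*(-4) = -12)
X = 119
q(v, t) = v/4
y = -¾ (y = (¼)*(-3) = -¾ ≈ -0.75000)
D(b) = b⁶ (D(b) = (b²*b)² = (b³)² = b⁶)
a = -2187/512 (a = -24*(-¾)⁶ = -24*729/4096 = -3*729/512 = -2187/512 ≈ -4.2715)
X - a = 119 - 1*(-2187/512) = 119 + 2187/512 = 63115/512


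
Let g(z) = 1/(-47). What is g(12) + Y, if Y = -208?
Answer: -9777/47 ≈ -208.02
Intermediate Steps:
g(z) = -1/47
g(12) + Y = -1/47 - 208 = -9777/47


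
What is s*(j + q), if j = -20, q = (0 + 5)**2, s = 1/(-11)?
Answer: -5/11 ≈ -0.45455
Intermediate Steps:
s = -1/11 ≈ -0.090909
q = 25 (q = 5**2 = 25)
s*(j + q) = -(-20 + 25)/11 = -1/11*5 = -5/11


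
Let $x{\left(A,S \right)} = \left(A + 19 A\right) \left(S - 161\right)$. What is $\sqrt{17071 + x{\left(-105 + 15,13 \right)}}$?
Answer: $\sqrt{283471} \approx 532.42$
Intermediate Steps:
$x{\left(A,S \right)} = 20 A \left(-161 + S\right)$
$\sqrt{17071 + x{\left(-105 + 15,13 \right)}} = \sqrt{17071 + 20 \left(-105 + 15\right) \left(-161 + 13\right)} = \sqrt{17071 + 20 \left(-90\right) \left(-148\right)} = \sqrt{17071 + 266400} = \sqrt{283471}$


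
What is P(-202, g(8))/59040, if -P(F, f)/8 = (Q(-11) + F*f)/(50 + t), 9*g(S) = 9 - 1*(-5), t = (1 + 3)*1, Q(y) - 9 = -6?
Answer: 2801/3586680 ≈ 0.00078094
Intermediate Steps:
Q(y) = 3 (Q(y) = 9 - 6 = 3)
t = 4 (t = 4*1 = 4)
g(S) = 14/9 (g(S) = (9 - 1*(-5))/9 = (9 + 5)/9 = (⅑)*14 = 14/9)
P(F, f) = -4/9 - 4*F*f/27 (P(F, f) = -8*(3 + F*f)/(50 + 4) = -8*(3 + F*f)/54 = -8*(1/18 + F*f/54) = -4/9 - 4*F*f/27)
P(-202, g(8))/59040 = (-4/9 - 4/27*(-202)*14/9)/59040 = (-4/9 + 11312/243)*(1/59040) = (11204/243)*(1/59040) = 2801/3586680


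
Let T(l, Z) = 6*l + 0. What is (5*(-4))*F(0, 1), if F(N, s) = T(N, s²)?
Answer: 0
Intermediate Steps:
T(l, Z) = 6*l
F(N, s) = 6*N
(5*(-4))*F(0, 1) = (5*(-4))*(6*0) = -20*0 = 0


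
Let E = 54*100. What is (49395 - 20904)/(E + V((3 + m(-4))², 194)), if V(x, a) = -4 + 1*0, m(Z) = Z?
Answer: 28491/5396 ≈ 5.2800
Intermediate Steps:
E = 5400
V(x, a) = -4 (V(x, a) = -4 + 0 = -4)
(49395 - 20904)/(E + V((3 + m(-4))², 194)) = (49395 - 20904)/(5400 - 4) = 28491/5396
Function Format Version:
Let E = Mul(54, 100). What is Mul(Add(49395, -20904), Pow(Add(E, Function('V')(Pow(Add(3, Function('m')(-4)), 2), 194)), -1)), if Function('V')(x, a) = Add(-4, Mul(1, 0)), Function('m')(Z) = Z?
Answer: Rational(28491, 5396) ≈ 5.2800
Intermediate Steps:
E = 5400
Function('V')(x, a) = -4 (Function('V')(x, a) = Add(-4, 0) = -4)
Mul(Add(49395, -20904), Pow(Add(E, Function('V')(Pow(Add(3, Function('m')(-4)), 2), 194)), -1)) = Mul(Add(49395, -20904), Pow(Add(5400, -4), -1)) = Mul(28491, Pow(5396, -1)) = Mul(28491, Rational(1, 5396)) = Rational(28491, 5396)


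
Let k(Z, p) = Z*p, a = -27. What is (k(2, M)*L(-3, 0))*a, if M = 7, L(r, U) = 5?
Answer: -1890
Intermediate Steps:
(k(2, M)*L(-3, 0))*a = ((2*7)*5)*(-27) = (14*5)*(-27) = 70*(-27) = -1890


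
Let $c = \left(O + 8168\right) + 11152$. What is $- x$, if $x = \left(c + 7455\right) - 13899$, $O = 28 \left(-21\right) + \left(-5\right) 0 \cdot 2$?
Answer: $-12288$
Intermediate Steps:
$O = -588$ ($O = -588 + 0 \cdot 2 = -588 + 0 = -588$)
$c = 18732$ ($c = \left(-588 + 8168\right) + 11152 = 7580 + 11152 = 18732$)
$x = 12288$ ($x = \left(18732 + 7455\right) - 13899 = 26187 - 13899 = 12288$)
$- x = \left(-1\right) 12288 = -12288$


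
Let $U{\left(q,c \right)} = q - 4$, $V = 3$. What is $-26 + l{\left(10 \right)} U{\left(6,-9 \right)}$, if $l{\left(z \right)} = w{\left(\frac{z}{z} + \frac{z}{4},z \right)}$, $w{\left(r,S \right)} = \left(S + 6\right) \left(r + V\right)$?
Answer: $182$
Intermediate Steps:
$U{\left(q,c \right)} = -4 + q$ ($U{\left(q,c \right)} = q - 4 = -4 + q$)
$w{\left(r,S \right)} = \left(3 + r\right) \left(6 + S\right)$ ($w{\left(r,S \right)} = \left(S + 6\right) \left(r + 3\right) = \left(6 + S\right) \left(3 + r\right) = \left(3 + r\right) \left(6 + S\right)$)
$l{\left(z \right)} = 24 + \frac{9 z}{2} + z \left(1 + \frac{z}{4}\right)$ ($l{\left(z \right)} = 18 + 3 z + 6 \left(\frac{z}{z} + \frac{z}{4}\right) + z \left(\frac{z}{z} + \frac{z}{4}\right) = 18 + 3 z + 6 \left(1 + z \frac{1}{4}\right) + z \left(1 + z \frac{1}{4}\right) = 18 + 3 z + 6 \left(1 + \frac{z}{4}\right) + z \left(1 + \frac{z}{4}\right) = 18 + 3 z + \left(6 + \frac{3 z}{2}\right) + z \left(1 + \frac{z}{4}\right) = 24 + \frac{9 z}{2} + z \left(1 + \frac{z}{4}\right)$)
$-26 + l{\left(10 \right)} U{\left(6,-9 \right)} = -26 + \left(24 + \frac{10^{2}}{4} + \frac{11}{2} \cdot 10\right) \left(-4 + 6\right) = -26 + \left(24 + \frac{1}{4} \cdot 100 + 55\right) 2 = -26 + \left(24 + 25 + 55\right) 2 = -26 + 104 \cdot 2 = -26 + 208 = 182$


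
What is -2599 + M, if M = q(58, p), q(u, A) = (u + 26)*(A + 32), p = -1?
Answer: 5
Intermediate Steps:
q(u, A) = (26 + u)*(32 + A)
M = 2604 (M = 832 + 26*(-1) + 32*58 - 1*58 = 832 - 26 + 1856 - 58 = 2604)
-2599 + M = -2599 + 2604 = 5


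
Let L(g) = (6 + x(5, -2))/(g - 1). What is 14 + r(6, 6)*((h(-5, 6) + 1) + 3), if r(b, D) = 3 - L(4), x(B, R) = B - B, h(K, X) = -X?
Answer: 12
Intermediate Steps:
x(B, R) = 0
L(g) = 6/(-1 + g) (L(g) = (6 + 0)/(g - 1) = 6/(-1 + g))
r(b, D) = 1 (r(b, D) = 3 - 6/(-1 + 4) = 3 - 6/3 = 3 - 1*2 = 3 - 2 = 1)
14 + r(6, 6)*((h(-5, 6) + 1) + 3) = 14 + 1*((-1*6 + 1) + 3) = 14 + 1*((-6 + 1) + 3) = 14 + 1*(-5 + 3) = 14 + 1*(-2) = 14 - 2 = 12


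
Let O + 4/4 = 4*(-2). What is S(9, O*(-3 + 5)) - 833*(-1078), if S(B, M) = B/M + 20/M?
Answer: 16163503/18 ≈ 8.9797e+5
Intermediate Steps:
O = -9 (O = -1 + 4*(-2) = -1 - 8 = -9)
S(B, M) = 20/M + B/M
S(9, O*(-3 + 5)) - 833*(-1078) = (20 + 9)/((-9*(-3 + 5))) - 833*(-1078) = 29/(-9*2) + 897974 = 29/(-18) + 897974 = -1/18*29 + 897974 = -29/18 + 897974 = 16163503/18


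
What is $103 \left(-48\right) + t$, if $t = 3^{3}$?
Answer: $-4917$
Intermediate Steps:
$t = 27$
$103 \left(-48\right) + t = 103 \left(-48\right) + 27 = -4944 + 27 = -4917$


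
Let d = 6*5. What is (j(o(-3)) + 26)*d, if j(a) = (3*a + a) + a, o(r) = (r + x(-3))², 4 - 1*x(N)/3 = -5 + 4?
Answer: 22380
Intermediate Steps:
x(N) = 15 (x(N) = 12 - 3*(-5 + 4) = 12 - 3*(-1) = 12 + 3 = 15)
o(r) = (15 + r)² (o(r) = (r + 15)² = (15 + r)²)
j(a) = 5*a (j(a) = 4*a + a = 5*a)
d = 30
(j(o(-3)) + 26)*d = (5*(15 - 3)² + 26)*30 = (5*12² + 26)*30 = (5*144 + 26)*30 = (720 + 26)*30 = 746*30 = 22380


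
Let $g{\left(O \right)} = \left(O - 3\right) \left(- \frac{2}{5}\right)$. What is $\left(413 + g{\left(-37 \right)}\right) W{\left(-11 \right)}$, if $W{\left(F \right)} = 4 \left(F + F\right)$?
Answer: $-37752$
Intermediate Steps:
$W{\left(F \right)} = 8 F$ ($W{\left(F \right)} = 4 \cdot 2 F = 8 F$)
$g{\left(O \right)} = \frac{6}{5} - \frac{2 O}{5}$ ($g{\left(O \right)} = \left(-3 + O\right) \left(\left(-2\right) \frac{1}{5}\right) = \left(-3 + O\right) \left(- \frac{2}{5}\right) = \frac{6}{5} - \frac{2 O}{5}$)
$\left(413 + g{\left(-37 \right)}\right) W{\left(-11 \right)} = \left(413 + \left(\frac{6}{5} - - \frac{74}{5}\right)\right) 8 \left(-11\right) = \left(413 + \left(\frac{6}{5} + \frac{74}{5}\right)\right) \left(-88\right) = \left(413 + 16\right) \left(-88\right) = 429 \left(-88\right) = -37752$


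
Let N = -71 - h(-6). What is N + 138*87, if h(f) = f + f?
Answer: 11947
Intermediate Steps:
h(f) = 2*f
N = -59 (N = -71 - 2*(-6) = -71 - 1*(-12) = -71 + 12 = -59)
N + 138*87 = -59 + 138*87 = -59 + 12006 = 11947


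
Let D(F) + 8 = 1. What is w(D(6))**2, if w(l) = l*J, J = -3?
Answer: 441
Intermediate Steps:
D(F) = -7 (D(F) = -8 + 1 = -7)
w(l) = -3*l (w(l) = l*(-3) = -3*l)
w(D(6))**2 = (-3*(-7))**2 = 21**2 = 441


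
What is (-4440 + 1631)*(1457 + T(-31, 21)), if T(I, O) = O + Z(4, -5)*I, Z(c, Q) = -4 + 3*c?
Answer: -3455070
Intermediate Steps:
T(I, O) = O + 8*I (T(I, O) = O + (-4 + 3*4)*I = O + (-4 + 12)*I = O + 8*I)
(-4440 + 1631)*(1457 + T(-31, 21)) = (-4440 + 1631)*(1457 + (21 + 8*(-31))) = -2809*(1457 + (21 - 248)) = -2809*(1457 - 227) = -2809*1230 = -3455070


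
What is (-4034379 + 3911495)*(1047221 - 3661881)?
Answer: 321299879440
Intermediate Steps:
(-4034379 + 3911495)*(1047221 - 3661881) = -122884*(-2614660) = 321299879440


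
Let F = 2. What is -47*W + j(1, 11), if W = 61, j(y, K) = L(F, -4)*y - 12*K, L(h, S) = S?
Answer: -3003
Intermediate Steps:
j(y, K) = -12*K - 4*y (j(y, K) = -4*y - 12*K = -12*K - 4*y)
-47*W + j(1, 11) = -47*61 + (-12*11 - 4*1) = -2867 + (-132 - 4) = -2867 - 136 = -3003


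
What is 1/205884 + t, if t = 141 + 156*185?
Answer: 5970841885/205884 ≈ 29001.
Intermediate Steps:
t = 29001 (t = 141 + 28860 = 29001)
1/205884 + t = 1/205884 + 29001 = 5970841885/205884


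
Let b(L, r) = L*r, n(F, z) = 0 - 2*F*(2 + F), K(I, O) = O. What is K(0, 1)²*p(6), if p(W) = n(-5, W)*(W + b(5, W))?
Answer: -1080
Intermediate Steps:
n(F, z) = -2*F*(2 + F) (n(F, z) = 0 - 2*F*(2 + F) = -2*F*(2 + F))
p(W) = -180*W (p(W) = (-2*(-5)*(2 - 5))*(W + 5*W) = (-2*(-5)*(-3))*(6*W) = -180*W)
K(0, 1)²*p(6) = 1²*(-180*6) = 1*(-1080) = -1080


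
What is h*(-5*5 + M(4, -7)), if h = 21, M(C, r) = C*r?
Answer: -1113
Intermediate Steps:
h*(-5*5 + M(4, -7)) = 21*(-5*5 + 4*(-7)) = 21*(-25 - 28) = 21*(-53) = -1113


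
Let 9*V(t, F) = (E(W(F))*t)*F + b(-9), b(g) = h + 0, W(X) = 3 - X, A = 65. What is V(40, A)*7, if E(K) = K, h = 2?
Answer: -1128386/9 ≈ -1.2538e+5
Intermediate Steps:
b(g) = 2 (b(g) = 2 + 0 = 2)
V(t, F) = 2/9 + F*t*(3 - F)/9 (V(t, F) = (((3 - F)*t)*F + 2)/9 = ((t*(3 - F))*F + 2)/9 = (F*t*(3 - F) + 2)/9 = (2 + F*t*(3 - F))/9 = 2/9 + F*t*(3 - F)/9)
V(40, A)*7 = (2/9 - ⅑*65*40*(-3 + 65))*7 = (2/9 - ⅑*65*40*62)*7 = (2/9 - 161200/9)*7 = -161198/9*7 = -1128386/9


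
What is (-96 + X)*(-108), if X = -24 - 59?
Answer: 19332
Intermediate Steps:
X = -83
(-96 + X)*(-108) = (-96 - 83)*(-108) = -179*(-108) = 19332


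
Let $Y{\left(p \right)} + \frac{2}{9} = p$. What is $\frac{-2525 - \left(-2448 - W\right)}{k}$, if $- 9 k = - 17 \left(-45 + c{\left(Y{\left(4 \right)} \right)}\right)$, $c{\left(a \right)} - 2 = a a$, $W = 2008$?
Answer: $- \frac{1407699}{39559} \approx -35.585$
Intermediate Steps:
$Y{\left(p \right)} = - \frac{2}{9} + p$
$c{\left(a \right)} = 2 + a^{2}$ ($c{\left(a \right)} = 2 + a a = 2 + a^{2}$)
$k = - \frac{39559}{729}$ ($k = - \frac{\left(-17\right) \left(-45 + \left(2 + \left(- \frac{2}{9} + 4\right)^{2}\right)\right)}{9} = - \frac{\left(-17\right) \left(-45 + \left(2 + \left(\frac{34}{9}\right)^{2}\right)\right)}{9} = - \frac{\left(-17\right) \left(-45 + \left(2 + \frac{1156}{81}\right)\right)}{9} = - \frac{\left(-17\right) \left(-45 + \frac{1318}{81}\right)}{9} = - \frac{\left(-17\right) \left(- \frac{2327}{81}\right)}{9} = \left(- \frac{1}{9}\right) \frac{39559}{81} = - \frac{39559}{729} \approx -54.265$)
$\frac{-2525 - \left(-2448 - W\right)}{k} = \frac{-2525 - \left(-2448 - 2008\right)}{- \frac{39559}{729}} = \left(-2525 - \left(-2448 - 2008\right)\right) \left(- \frac{729}{39559}\right) = \left(-2525 - -4456\right) \left(- \frac{729}{39559}\right) = \left(-2525 + 4456\right) \left(- \frac{729}{39559}\right) = 1931 \left(- \frac{729}{39559}\right) = - \frac{1407699}{39559}$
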